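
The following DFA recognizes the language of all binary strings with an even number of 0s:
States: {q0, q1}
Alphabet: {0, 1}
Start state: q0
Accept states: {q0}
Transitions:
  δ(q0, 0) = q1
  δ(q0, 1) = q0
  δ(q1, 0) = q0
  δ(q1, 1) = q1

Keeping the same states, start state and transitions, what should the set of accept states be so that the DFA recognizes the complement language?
The DFA is complete (every state has a transition on every symbol), so the complement
is recognized by the same DFA with accepting and non-accepting states swapped.
Original accept states: {q0}
Complement accept states = All states - Original accept states
= {q0, q1} - {q0}
= {q1}
Complement language: strings with an ODD number of 0s

Final answer: {q1}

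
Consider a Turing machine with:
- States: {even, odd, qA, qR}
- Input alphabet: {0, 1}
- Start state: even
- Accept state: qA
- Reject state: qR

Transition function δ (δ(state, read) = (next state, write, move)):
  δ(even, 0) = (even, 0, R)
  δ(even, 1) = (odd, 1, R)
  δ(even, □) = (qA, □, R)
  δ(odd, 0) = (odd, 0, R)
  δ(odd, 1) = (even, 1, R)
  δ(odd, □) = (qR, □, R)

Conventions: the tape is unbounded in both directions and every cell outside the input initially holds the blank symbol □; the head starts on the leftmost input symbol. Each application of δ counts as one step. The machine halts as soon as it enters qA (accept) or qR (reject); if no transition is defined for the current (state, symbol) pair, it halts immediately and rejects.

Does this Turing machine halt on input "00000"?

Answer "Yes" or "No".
Step 0: [even]00000 (head at position 0)
Step 1: δ(even, 0) = (even, 0, R)  ⊢  0[even]0000 (head at position 1)
Step 2: δ(even, 0) = (even, 0, R)  ⊢  00[even]000 (head at position 2)
Step 3: δ(even, 0) = (even, 0, R)  ⊢  000[even]00 (head at position 3)
Step 4: δ(even, 0) = (even, 0, R)  ⊢  0000[even]0 (head at position 4)
Step 5: δ(even, 0) = (even, 0, R)  ⊢  00000[even]□ (head at position 5)
Step 6: δ(even, □) = (qA, □, R)  ⊢  00000□[qA]□ (head at position 6)
The machine is in qA, so it halts and accepts.
It halts after 6 steps.

Final answer: Yes - halts after 6 steps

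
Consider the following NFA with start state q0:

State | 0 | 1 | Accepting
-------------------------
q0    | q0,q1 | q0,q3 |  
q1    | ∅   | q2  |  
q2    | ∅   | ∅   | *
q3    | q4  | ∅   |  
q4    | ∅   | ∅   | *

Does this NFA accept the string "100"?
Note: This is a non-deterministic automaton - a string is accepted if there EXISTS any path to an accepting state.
Track the set of states the NFA could be in: start {q0}
Read '1': {q0} → {q0, q3}
Read '0': {q0, q3} → {q0, q1, q4}
Read '0': {q0, q1, q4} → {q0, q1}
Final set {q0, q1} contains no accepting state → rejected.

Final answer: No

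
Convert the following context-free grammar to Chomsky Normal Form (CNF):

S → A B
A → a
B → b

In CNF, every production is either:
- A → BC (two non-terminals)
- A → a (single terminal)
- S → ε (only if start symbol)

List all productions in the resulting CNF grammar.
The grammar has no ε-productions or unit productions to eliminate.
S → A B is already in CNF (two non-terminals) – keep it.
A → a is already in CNF (single terminal) – keep it.
B → b is already in CNF (single terminal) – keep it.
Resulting CNF grammar (3 productions): A → a; B → b; S → A B

Final answer: A → a; B → b; S → A B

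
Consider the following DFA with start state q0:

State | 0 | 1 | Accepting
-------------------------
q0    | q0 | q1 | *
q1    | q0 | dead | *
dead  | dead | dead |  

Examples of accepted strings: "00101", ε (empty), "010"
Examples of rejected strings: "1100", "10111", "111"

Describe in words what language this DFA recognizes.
binary strings with no two consecutive 1s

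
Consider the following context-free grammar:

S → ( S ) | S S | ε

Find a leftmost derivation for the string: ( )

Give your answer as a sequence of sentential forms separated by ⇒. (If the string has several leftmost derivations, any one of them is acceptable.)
Start with S.
Step 1: the leftmost non-terminal is S; apply S → ( S ):  ( S )
Step 2: the leftmost non-terminal is S; apply S → ε:  ( )

Final answer: S ⇒ ( S ) ⇒ ( )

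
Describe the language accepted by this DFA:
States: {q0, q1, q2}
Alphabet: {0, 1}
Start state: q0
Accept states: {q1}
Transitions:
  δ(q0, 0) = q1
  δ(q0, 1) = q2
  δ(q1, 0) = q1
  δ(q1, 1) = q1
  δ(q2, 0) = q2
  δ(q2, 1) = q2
Analyzing the DFA structure:
Start state: q0
Accept states: {q1}
Interpreting what each state remembers (checking against the transitions):
  q0: nothing has been read yet
  q1: the first symbol was 0
  q2: the first symbol was 1 (trap state)
  δ(q0, 0): in q0 (nothing has been read yet), after reading 0 we have: the first symbol was 0 → q1
  δ(q0, 1): in q0 (nothing has been read yet), after reading 1 we have: the first symbol was 1 (trap state) → q2
  δ(q1, 0): in q1 (the first symbol was 0), after reading 0 we have: the first symbol was 0 → q1
  δ(q1, 1): in q1 (the first symbol was 0), after reading 1 we have: the first symbol was 0 → q1
  δ(q2, 0): in q2 (the first symbol was 1 (trap state)), after reading 0 we have: the first symbol was 1 (trap state) → q2
  δ(q2, 1): in q2 (the first symbol was 1 (trap state)), after reading 1 we have: the first symbol was 1 (trap state) → q2
A string is accepted iff it ends in {q1}, i.e. the first symbol was 0.
Language: All binary strings starting with 0

Final answer: All binary strings starting with 0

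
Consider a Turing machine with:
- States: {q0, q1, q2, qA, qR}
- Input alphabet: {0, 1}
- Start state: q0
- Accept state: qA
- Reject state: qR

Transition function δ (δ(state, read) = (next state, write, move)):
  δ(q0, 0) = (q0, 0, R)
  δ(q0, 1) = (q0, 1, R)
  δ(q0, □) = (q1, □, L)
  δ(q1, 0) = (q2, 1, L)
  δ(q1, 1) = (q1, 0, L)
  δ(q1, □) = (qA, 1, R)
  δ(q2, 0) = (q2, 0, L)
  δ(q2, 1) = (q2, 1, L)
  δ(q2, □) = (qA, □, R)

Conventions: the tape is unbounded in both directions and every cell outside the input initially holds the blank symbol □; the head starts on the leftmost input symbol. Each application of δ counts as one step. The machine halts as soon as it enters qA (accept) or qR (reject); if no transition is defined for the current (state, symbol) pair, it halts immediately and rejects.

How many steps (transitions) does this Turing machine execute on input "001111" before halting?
Step 0: [q0]001111 (head at position 0)
Step 1: δ(q0, 0) = (q0, 0, R)  ⊢  0[q0]01111 (head at position 1)
Step 2: δ(q0, 0) = (q0, 0, R)  ⊢  00[q0]1111 (head at position 2)
Step 3: δ(q0, 1) = (q0, 1, R)  ⊢  001[q0]111 (head at position 3)
Step 4: δ(q0, 1) = (q0, 1, R)  ⊢  0011[q0]11 (head at position 4)
Step 5: δ(q0, 1) = (q0, 1, R)  ⊢  00111[q0]1 (head at position 5)
Step 6: δ(q0, 1) = (q0, 1, R)  ⊢  001111[q0]□ (head at position 6)
Step 7: δ(q0, □) = (q1, □, L)  ⊢  00111[q1]1□ (head at position 5)
Step 8: δ(q1, 1) = (q1, 0, L)  ⊢  0011[q1]10□ (head at position 4)
Step 9: δ(q1, 1) = (q1, 0, L)  ⊢  001[q1]100□ (head at position 3)
Step 10: δ(q1, 1) = (q1, 0, L)  ⊢  00[q1]1000□ (head at position 2)
Step 11: δ(q1, 1) = (q1, 0, L)  ⊢  0[q1]00000□ (head at position 1)
Step 12: δ(q1, 0) = (q2, 1, L)  ⊢  [q2]010000□ (head at position 0)
Step 13: δ(q2, 0) = (q2, 0, L)  ⊢  [q2]□010000□ (head at position -1)
Step 14: δ(q2, □) = (qA, □, R)  ⊢  □[qA]010000□ (head at position 0)
The machine is in qA, so it halts and accepts.
Number of transitions executed: 14.

Final answer: 14 steps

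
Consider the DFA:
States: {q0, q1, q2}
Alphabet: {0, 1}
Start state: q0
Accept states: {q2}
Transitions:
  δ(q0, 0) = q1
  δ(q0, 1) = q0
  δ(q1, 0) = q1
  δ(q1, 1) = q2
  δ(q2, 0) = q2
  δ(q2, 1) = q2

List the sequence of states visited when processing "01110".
Starting at q0
Read '0': q0 -> q1
Read '1': q1 -> q2
Read '1': q2 -> q2
Read '1': q2 -> q2
Read '0': q2 -> q2

Final answer: q0 -> q1 -> q2 -> q2 -> q2 -> q2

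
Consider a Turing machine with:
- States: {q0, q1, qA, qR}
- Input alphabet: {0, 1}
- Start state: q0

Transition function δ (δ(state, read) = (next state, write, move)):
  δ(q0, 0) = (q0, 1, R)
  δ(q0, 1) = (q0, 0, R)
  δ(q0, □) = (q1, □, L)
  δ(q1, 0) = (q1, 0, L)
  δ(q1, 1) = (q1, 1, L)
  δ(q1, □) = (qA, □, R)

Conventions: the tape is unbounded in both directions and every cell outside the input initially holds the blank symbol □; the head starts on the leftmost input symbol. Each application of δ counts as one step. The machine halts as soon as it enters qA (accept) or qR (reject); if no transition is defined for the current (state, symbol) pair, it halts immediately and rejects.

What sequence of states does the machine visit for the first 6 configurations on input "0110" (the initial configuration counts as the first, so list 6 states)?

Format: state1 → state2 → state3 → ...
Step 0: [q0]0110 (head at position 0)
Step 1: δ(q0, 0) = (q0, 1, R)  ⊢  1[q0]110 (head at position 1)
Step 2: δ(q0, 1) = (q0, 0, R)  ⊢  10[q0]10 (head at position 2)
Step 3: δ(q0, 1) = (q0, 0, R)  ⊢  100[q0]0 (head at position 3)
Step 4: δ(q0, 0) = (q0, 1, R)  ⊢  1001[q0]□ (head at position 4)
Step 5: δ(q0, □) = (q1, □, L)  ⊢  100[q1]1□ (head at position 3)
Reading off the states of these 6 configurations: q0 → q0 → q0 → q0 → q0 → q1

Final answer: q0 → q0 → q0 → q0 → q0 → q1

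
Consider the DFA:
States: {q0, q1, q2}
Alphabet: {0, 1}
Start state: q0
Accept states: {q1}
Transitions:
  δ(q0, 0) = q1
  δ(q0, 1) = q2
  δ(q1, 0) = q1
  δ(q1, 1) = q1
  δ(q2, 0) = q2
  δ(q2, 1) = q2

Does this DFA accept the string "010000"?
Processing string "010000":
  q0 --0--> q1
  q1 --1--> q1
  q1 --0--> q1
  q1 --0--> q1
  q1 --0--> q1
  q1 --0--> q1
Final state: q1
Accept states: {q1}
q1 is an accept state, so the string is accepted.

Final answer: Yes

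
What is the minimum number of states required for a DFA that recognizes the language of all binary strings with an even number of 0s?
Language: binary strings with an even number of 0s
Lower bound (Myhill–Nerode): the prefixes ε, 0 are pairwise distinguishable:
  ε vs 0: suffix ε distinguishes them (ε has zero 0s (accepted), 0 has one 0 (rejected))
So any DFA needs at least 2 states.
Upper bound: a DFA with 2 states exists (one state per class above).
Minimum states: 2

Final answer: 2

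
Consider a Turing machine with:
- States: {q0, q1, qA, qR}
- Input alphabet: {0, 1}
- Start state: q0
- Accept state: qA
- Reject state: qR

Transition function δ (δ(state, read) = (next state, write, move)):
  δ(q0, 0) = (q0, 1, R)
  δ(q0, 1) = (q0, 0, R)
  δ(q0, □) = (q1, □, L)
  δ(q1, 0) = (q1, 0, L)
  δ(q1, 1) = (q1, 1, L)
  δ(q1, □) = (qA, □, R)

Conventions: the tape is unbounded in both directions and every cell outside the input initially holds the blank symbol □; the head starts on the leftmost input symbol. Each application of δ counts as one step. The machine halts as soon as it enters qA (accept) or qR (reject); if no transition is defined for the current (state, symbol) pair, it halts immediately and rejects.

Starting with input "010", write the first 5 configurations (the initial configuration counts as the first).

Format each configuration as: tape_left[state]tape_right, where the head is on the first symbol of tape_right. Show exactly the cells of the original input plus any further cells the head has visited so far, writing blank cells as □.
Step 0: [q0]010 (head at position 0)
Step 1: δ(q0, 0) = (q0, 1, R)  ⊢  1[q0]10 (head at position 1)
Step 2: δ(q0, 1) = (q0, 0, R)  ⊢  10[q0]0 (head at position 2)
Step 3: δ(q0, 0) = (q0, 1, R)  ⊢  101[q0]□ (head at position 3)
Step 4: δ(q0, □) = (q1, □, L)  ⊢  10[q1]1□ (head at position 2)

Final answer: [q0]010 ⊢ 1[q0]10 ⊢ 10[q0]0 ⊢ 101[q0]□ ⊢ 10[q1]1□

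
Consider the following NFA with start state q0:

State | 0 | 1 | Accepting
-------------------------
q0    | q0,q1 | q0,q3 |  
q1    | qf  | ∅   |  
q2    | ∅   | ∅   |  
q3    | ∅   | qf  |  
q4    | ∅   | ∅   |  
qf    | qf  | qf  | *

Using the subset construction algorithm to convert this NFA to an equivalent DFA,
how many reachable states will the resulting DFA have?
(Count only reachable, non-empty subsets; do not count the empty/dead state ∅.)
Start subset: {q0}
{q0}: on 0 → {q0, q1}, on 1 → {q0, q3}
{q0, q1}: on 0 → {q0, q1, qf}, on 1 → {q0, q3}
{q0, q3}: on 0 → {q0, q1}, on 1 → {q0, q3, qf}
{q0, q1, qf}: on 0 → {q0, q1, qf}, on 1 → {q0, q3, qf}
{q0, q3, qf}: on 0 → {q0, q1, qf}, on 1 → {q0, q3, qf}
Reachable non-empty subsets: {q0}, {q0, q1}, {q0, q3}, {q0, q1, qf}, {q0, q3, qf} — 5 in total.

Final answer: 5 states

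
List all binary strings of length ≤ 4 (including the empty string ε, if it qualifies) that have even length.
Checking every binary string of length 0 to 4:
  Length 0: accepted: ε | rejected: (none)
  Length 1: accepted: (none) | rejected: 0, 1
  Length 2: accepted: 00, 01, 10, 11 | rejected: (none)
  Length 3: accepted: (none) | rejected: 000, 001, 010, 011, 100, 101, 110, 111
  Length 4: accepted: 0000, 0001, 0010, 0011, 0100, 0101, 0110, 0111, 1000, 1001, 1010, 1011, 1100, 1101, 1110, 1111 | rejected: (none)
Total: 21 string(s).

Final answer: ε, 00, 01, 10, 11, 0000, 0001, 0010, 0011, 0100, 0101, 0110, 0111, 1000, 1001, 1010, 1011, 1100, 1101, 1110, 1111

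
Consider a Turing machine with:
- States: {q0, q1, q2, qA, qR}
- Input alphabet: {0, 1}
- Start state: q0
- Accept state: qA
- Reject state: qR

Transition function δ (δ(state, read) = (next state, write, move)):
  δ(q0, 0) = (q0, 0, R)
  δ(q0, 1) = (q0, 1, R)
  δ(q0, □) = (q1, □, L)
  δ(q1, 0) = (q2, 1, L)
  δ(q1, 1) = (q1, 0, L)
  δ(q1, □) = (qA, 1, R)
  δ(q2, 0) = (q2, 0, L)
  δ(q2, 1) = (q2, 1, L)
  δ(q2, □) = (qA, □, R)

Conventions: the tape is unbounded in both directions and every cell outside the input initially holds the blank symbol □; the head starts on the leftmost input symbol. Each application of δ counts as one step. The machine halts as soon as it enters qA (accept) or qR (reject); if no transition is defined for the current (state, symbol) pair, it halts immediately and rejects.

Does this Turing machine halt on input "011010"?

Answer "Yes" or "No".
Step 0: [q0]011010 (head at position 0)
Step 1: δ(q0, 0) = (q0, 0, R)  ⊢  0[q0]11010 (head at position 1)
Step 2: δ(q0, 1) = (q0, 1, R)  ⊢  01[q0]1010 (head at position 2)
Step 3: δ(q0, 1) = (q0, 1, R)  ⊢  011[q0]010 (head at position 3)
Step 4: δ(q0, 0) = (q0, 0, R)  ⊢  0110[q0]10 (head at position 4)
Step 5: δ(q0, 1) = (q0, 1, R)  ⊢  01101[q0]0 (head at position 5)
Step 6: δ(q0, 0) = (q0, 0, R)  ⊢  011010[q0]□ (head at position 6)
Step 7: δ(q0, □) = (q1, □, L)  ⊢  01101[q1]0□ (head at position 5)
Step 8: δ(q1, 0) = (q2, 1, L)  ⊢  0110[q2]11□ (head at position 4)
Step 9: δ(q2, 1) = (q2, 1, L)  ⊢  011[q2]011□ (head at position 3)
Step 10: δ(q2, 0) = (q2, 0, L)  ⊢  01[q2]1011□ (head at position 2)
Step 11: δ(q2, 1) = (q2, 1, L)  ⊢  0[q2]11011□ (head at position 1)
Step 12: δ(q2, 1) = (q2, 1, L)  ⊢  [q2]011011□ (head at position 0)
Step 13: δ(q2, 0) = (q2, 0, L)  ⊢  [q2]□011011□ (head at position -1)
Step 14: δ(q2, □) = (qA, □, R)  ⊢  □[qA]011011□ (head at position 0)
The machine is in qA, so it halts and accepts.
It halts after 14 steps.

Final answer: Yes - halts after 14 steps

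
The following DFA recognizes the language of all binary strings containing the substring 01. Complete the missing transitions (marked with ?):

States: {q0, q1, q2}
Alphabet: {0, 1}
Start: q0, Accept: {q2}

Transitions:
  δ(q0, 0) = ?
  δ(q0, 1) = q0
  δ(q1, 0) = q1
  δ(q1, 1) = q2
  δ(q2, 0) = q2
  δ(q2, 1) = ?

What each state remembers (consistent with the given transitions and accept states):
  q0: 01 not seen yet and the last symbol was not 0
  q1: 01 not seen yet and the last symbol was 0
  q2: the substring 01 has already been seen
Filling in the missing entries:
  δ(q0, 0): in q0 (01 not seen yet and the last symbol was not 0), after reading 0 we have: 01 not seen yet and the last symbol was 0 → q1
  δ(q2, 1): in q2 (the substring 01 has already been seen), after reading 1 we have: the substring 01 has already been seen → q2

Final answer: δ(q0, 0) = q1; δ(q2, 1) = q2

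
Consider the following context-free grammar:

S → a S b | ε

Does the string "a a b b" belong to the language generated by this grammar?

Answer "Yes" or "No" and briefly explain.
A derivation exists: S ⇒ a S b ⇒ a a S b b ⇒ a a b b (using S → a S b twice, then S → ε).

Final answer: Yes - a valid derivation exists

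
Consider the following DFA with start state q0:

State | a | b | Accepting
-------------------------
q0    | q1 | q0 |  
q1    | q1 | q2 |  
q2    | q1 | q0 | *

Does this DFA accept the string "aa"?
Start in q0.
Read 'a': q0 → q1
Read 'a': q1 → q1
Final state q1 is not accepting, so the string is rejected.

Final answer: No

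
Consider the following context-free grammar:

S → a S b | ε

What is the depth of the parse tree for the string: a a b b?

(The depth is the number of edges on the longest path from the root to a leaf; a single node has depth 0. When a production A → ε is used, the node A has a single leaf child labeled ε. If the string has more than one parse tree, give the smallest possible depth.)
The only parse tree applies S → a S b 2 times (once per matching a…b pair) and then S → ε.
The S nodes sit at depths 0, 1, …, 2; the innermost S (depth 2) has the single child ε at depth 3.
The terminal leaves a, b are at depths 1..2, so the longest root-to-leaf path is S → S → … → S → ε with 3 edges.
Depth = 3.

Final answer: 3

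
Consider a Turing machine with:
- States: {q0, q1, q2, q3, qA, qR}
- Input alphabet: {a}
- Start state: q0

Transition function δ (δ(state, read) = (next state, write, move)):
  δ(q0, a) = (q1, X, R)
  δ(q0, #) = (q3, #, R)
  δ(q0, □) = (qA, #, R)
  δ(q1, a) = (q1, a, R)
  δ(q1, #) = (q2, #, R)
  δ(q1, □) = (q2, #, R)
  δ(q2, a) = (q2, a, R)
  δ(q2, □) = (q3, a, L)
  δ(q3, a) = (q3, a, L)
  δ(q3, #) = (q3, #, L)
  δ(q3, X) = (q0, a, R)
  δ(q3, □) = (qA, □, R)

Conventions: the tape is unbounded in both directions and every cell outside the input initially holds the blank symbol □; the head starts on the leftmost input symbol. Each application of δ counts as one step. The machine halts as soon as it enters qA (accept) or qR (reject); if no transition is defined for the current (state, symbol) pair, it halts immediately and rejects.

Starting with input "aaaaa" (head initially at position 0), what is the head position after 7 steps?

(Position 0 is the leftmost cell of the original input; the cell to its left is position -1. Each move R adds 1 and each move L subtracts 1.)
Step 0: [q0]aaaaa (head at position 0)
Step 1: δ(q0, a) = (q1, X, R)  ⊢  X[q1]aaaa (head at position 1)
Step 2: δ(q1, a) = (q1, a, R)  ⊢  Xa[q1]aaa (head at position 2)
Step 3: δ(q1, a) = (q1, a, R)  ⊢  Xaa[q1]aa (head at position 3)
Step 4: δ(q1, a) = (q1, a, R)  ⊢  Xaaa[q1]a (head at position 4)
Step 5: δ(q1, a) = (q1, a, R)  ⊢  Xaaaa[q1]□ (head at position 5)
Step 6: δ(q1, □) = (q2, #, R)  ⊢  Xaaaa#[q2]□ (head at position 6)
Step 7: δ(q2, □) = (q3, a, L)  ⊢  Xaaaa[q3]#a (head at position 5)
Head position after 7 steps: 5

Final answer: Position 5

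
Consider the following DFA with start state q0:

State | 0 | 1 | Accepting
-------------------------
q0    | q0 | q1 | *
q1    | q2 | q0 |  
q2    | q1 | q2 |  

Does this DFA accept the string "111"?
Start in q0.
Read '1': q0 → q1
Read '1': q1 → q0
Read '1': q0 → q1
Final state q1 is not accepting, so the string is rejected.

Final answer: No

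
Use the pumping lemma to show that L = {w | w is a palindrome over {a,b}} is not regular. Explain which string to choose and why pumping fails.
Language: L = {w | w is a palindrome over {a,b}} (strings that read the same forwards and backwards)
Step 1: Assume for contradiction that L is regular, with pumping length p.
Step 2: Choose s = a^p b a^p. Then s ∈ L (it reads the same forwards and backwards) and |s| ≥ p.
Step 3: Consider any decomposition s = xyz with |xy| ≤ p and |y| > 0. Since |xy| ≤ p and the first p symbols of s are all a's, y = a^k for some k with 1 ≤ k ≤ p.
Step 4: Pumping up (i = 2): xy²z = a^(p+k) b a^p. Its reverse is a^p b a^(p+k) ≠ a^(p+k) b a^p (the single b is no longer in the middle), so xy²z is not a palindrome and xy²z ∉ L.
This contradicts the pumping lemma, so L is not regular.

Final answer: Choose s = a^p b a^p. Since |xy| ≤ p, y = a^k with k ≥ 1. Then xy²z = a^(p+k) b a^p is not a palindrome, so ∉ L.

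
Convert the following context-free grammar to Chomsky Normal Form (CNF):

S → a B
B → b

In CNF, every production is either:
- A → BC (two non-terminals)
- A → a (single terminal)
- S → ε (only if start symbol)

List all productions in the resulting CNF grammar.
The grammar has no ε-productions or unit productions to eliminate.
S → a B has terminal a in a right-hand side of length ≥ 2: introduce T_a → a and use T_a in place of a.
B → b is already in CNF (single terminal) – keep it.
S → a B becomes S → T_a B.
Resulting CNF grammar (3 productions): T_a → a; B → b; S → T_a B

Final answer: T_a → a; B → b; S → T_a B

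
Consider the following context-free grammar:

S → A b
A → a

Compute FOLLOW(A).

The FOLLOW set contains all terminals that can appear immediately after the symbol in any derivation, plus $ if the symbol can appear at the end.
A occurs only in S → A b, where it is immediately followed by the terminal b. So FOLLOW(A) = {b}.

Final answer: {b}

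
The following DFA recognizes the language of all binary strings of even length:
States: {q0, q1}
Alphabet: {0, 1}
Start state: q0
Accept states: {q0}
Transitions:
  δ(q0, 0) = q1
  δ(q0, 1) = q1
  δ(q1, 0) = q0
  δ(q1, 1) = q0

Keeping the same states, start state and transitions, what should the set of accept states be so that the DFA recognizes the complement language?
The DFA is complete (every state has a transition on every symbol), so the complement
is recognized by the same DFA with accepting and non-accepting states swapped.
Original accept states: {q0}
Complement accept states = All states - Original accept states
= {q0, q1} - {q0}
= {q1}
Complement language: strings of ODD length

Final answer: {q1}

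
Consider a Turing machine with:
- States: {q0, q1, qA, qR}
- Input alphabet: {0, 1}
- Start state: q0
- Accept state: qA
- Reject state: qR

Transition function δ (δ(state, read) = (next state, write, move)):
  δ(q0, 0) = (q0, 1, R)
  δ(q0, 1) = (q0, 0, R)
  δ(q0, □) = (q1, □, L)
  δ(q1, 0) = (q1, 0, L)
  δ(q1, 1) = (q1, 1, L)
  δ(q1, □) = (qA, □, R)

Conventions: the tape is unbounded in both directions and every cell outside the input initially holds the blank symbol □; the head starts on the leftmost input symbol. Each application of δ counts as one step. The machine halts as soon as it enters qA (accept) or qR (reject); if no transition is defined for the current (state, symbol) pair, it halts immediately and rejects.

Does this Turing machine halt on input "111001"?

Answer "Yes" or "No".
Step 0: [q0]111001 (head at position 0)
Step 1: δ(q0, 1) = (q0, 0, R)  ⊢  0[q0]11001 (head at position 1)
Step 2: δ(q0, 1) = (q0, 0, R)  ⊢  00[q0]1001 (head at position 2)
Step 3: δ(q0, 1) = (q0, 0, R)  ⊢  000[q0]001 (head at position 3)
Step 4: δ(q0, 0) = (q0, 1, R)  ⊢  0001[q0]01 (head at position 4)
Step 5: δ(q0, 0) = (q0, 1, R)  ⊢  00011[q0]1 (head at position 5)
Step 6: δ(q0, 1) = (q0, 0, R)  ⊢  000110[q0]□ (head at position 6)
Step 7: δ(q0, □) = (q1, □, L)  ⊢  00011[q1]0□ (head at position 5)
Step 8: δ(q1, 0) = (q1, 0, L)  ⊢  0001[q1]10□ (head at position 4)
Step 9: δ(q1, 1) = (q1, 1, L)  ⊢  000[q1]110□ (head at position 3)
Step 10: δ(q1, 1) = (q1, 1, L)  ⊢  00[q1]0110□ (head at position 2)
Step 11: δ(q1, 0) = (q1, 0, L)  ⊢  0[q1]00110□ (head at position 1)
Step 12: δ(q1, 0) = (q1, 0, L)  ⊢  [q1]000110□ (head at position 0)
Step 13: δ(q1, 0) = (q1, 0, L)  ⊢  [q1]□000110□ (head at position -1)
Step 14: δ(q1, □) = (qA, □, R)  ⊢  □[qA]000110□ (head at position 0)
The machine is in qA, so it halts and accepts.
It halts after 14 steps.

Final answer: Yes - halts after 14 steps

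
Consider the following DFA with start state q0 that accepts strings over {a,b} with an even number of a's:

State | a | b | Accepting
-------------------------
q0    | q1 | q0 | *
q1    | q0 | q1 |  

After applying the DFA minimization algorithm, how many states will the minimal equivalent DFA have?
All 2 states are reachable from q0, so none can be removed as unreachable.
Table-filling: first mark every (accepting, non-accepting) pair as distinguishable (accepting: {q0}; non-accepting: {q1}).
Every pair of states is distinguishable, so the DFA is already minimal.
Equivalence classes: {q0}, {q1} → 2 states.

Final answer: 2 states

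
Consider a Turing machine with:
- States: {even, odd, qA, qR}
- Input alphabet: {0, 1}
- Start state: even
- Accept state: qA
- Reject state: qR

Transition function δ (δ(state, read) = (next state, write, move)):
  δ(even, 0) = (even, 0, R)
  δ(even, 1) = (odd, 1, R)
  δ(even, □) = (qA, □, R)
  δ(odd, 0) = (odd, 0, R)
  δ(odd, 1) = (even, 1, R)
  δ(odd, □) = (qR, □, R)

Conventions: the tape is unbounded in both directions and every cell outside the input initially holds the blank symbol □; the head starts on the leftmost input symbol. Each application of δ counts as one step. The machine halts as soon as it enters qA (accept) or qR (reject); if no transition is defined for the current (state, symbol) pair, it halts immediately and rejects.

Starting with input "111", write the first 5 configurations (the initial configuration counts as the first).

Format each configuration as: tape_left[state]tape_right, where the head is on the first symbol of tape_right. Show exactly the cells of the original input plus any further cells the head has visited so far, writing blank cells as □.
Step 0: [even]111 (head at position 0)
Step 1: δ(even, 1) = (odd, 1, R)  ⊢  1[odd]11 (head at position 1)
Step 2: δ(odd, 1) = (even, 1, R)  ⊢  11[even]1 (head at position 2)
Step 3: δ(even, 1) = (odd, 1, R)  ⊢  111[odd]□ (head at position 3)
Step 4: δ(odd, □) = (qR, □, R)  ⊢  111□[qR]□ (head at position 4)

Final answer: [even]111 ⊢ 1[odd]11 ⊢ 11[even]1 ⊢ 111[odd]□ ⊢ 111□[qR]□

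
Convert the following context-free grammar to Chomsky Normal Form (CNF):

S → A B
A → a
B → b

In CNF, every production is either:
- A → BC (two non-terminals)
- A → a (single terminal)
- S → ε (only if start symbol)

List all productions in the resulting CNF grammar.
The grammar has no ε-productions or unit productions to eliminate.
S → A B is already in CNF (two non-terminals) – keep it.
A → a is already in CNF (single terminal) – keep it.
B → b is already in CNF (single terminal) – keep it.
Resulting CNF grammar (3 productions): A → a; B → b; S → A B

Final answer: A → a; B → b; S → A B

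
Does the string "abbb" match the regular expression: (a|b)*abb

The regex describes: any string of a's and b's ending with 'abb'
No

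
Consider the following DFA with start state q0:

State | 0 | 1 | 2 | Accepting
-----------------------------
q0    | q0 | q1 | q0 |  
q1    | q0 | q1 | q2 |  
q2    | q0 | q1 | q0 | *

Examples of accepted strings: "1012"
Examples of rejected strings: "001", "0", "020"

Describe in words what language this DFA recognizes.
strings over {0,1,2} ending with '12'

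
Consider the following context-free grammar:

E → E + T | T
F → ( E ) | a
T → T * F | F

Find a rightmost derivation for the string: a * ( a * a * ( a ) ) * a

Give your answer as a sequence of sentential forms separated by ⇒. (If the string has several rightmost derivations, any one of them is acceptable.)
Start with E.
Step 1: the rightmost non-terminal is E; apply E → T:  T
Step 2: the rightmost non-terminal is T; apply T → T * F:  T * F
Step 3: the rightmost non-terminal is F; apply F → a:  T * a
Step 4: the rightmost non-terminal is T; apply T → T * F:  T * F * a
Step 5: the rightmost non-terminal is F; apply F → ( E ):  T * ( E ) * a
Step 6: the rightmost non-terminal is E; apply E → T:  T * ( T ) * a
Step 7: the rightmost non-terminal is T; apply T → T * F:  T * ( T * F ) * a
Step 8: the rightmost non-terminal is F; apply F → ( E ):  T * ( T * ( E ) ) * a
Step 9: the rightmost non-terminal is E; apply E → T:  T * ( T * ( T ) ) * a
Step 10: the rightmost non-terminal is T; apply T → F:  T * ( T * ( F ) ) * a
Step 11: the rightmost non-terminal is F; apply F → a:  T * ( T * ( a ) ) * a
Step 12: the rightmost non-terminal is T; apply T → T * F:  T * ( T * F * ( a ) ) * a
Step 13: the rightmost non-terminal is F; apply F → a:  T * ( T * a * ( a ) ) * a
Step 14: the rightmost non-terminal is T; apply T → F:  T * ( F * a * ( a ) ) * a
Step 15: the rightmost non-terminal is F; apply F → a:  T * ( a * a * ( a ) ) * a
Step 16: the rightmost non-terminal is T; apply T → F:  F * ( a * a * ( a ) ) * a
Step 17: the rightmost non-terminal is F; apply F → a:  a * ( a * a * ( a ) ) * a

Final answer: E ⇒ T ⇒ T * F ⇒ T * a ⇒ T * F * a ⇒ T * ( E ) * a ⇒ T * ( T ) * a ⇒ T * ( T * F ) * a ⇒ T * ( T * ( E ) ) * a ⇒ T * ( T * ( T ) ) * a ⇒ T * ( T * ( F ) ) * a ⇒ T * ( T * ( a ) ) * a ⇒ T * ( T * F * ( a ) ) * a ⇒ T * ( T * a * ( a ) ) * a ⇒ T * ( F * a * ( a ) ) * a ⇒ T * ( a * a * ( a ) ) * a ⇒ F * ( a * a * ( a ) ) * a ⇒ a * ( a * a * ( a ) ) * a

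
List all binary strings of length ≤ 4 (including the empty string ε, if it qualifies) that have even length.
Checking every binary string of length 0 to 4:
  Length 0: accepted: ε | rejected: (none)
  Length 1: accepted: (none) | rejected: 0, 1
  Length 2: accepted: 00, 01, 10, 11 | rejected: (none)
  Length 3: accepted: (none) | rejected: 000, 001, 010, 011, 100, 101, 110, 111
  Length 4: accepted: 0000, 0001, 0010, 0011, 0100, 0101, 0110, 0111, 1000, 1001, 1010, 1011, 1100, 1101, 1110, 1111 | rejected: (none)
Total: 21 string(s).

Final answer: ε, 00, 01, 10, 11, 0000, 0001, 0010, 0011, 0100, 0101, 0110, 0111, 1000, 1001, 1010, 1011, 1100, 1101, 1110, 1111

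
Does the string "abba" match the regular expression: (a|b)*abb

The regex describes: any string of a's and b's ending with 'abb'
No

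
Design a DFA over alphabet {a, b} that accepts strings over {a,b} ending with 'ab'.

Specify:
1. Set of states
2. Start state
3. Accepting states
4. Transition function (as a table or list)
One valid DFA (any DFA recognizing the same language is acceptable):
States: {q0, q1, q2}
Start: q0
Accepting: {q2}
Transitions (accepting states marked with *):
State | a | b | Accepting
-------------------------
q0    | q1 | q0 |  
q1    | q1 | q2 |  
q2    | q1 | q0 | *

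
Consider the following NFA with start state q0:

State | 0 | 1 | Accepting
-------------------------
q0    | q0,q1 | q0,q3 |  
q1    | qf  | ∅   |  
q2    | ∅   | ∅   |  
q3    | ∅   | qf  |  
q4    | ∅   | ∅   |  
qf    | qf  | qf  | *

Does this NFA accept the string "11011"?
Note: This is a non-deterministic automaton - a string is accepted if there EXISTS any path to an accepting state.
Track the set of states the NFA could be in: start {q0}
Read '1': {q0} → {q0, q3}
Read '1': {q0, q3} → {q0, q3, qf}
Read '0': {q0, q3, qf} → {q0, q1, qf}
Read '1': {q0, q1, qf} → {q0, q3, qf}
Read '1': {q0, q3, qf} → {q0, q3, qf}
Final set {q0, q3, qf} contains accepting state(s) {qf} → accepted.

Final answer: Yes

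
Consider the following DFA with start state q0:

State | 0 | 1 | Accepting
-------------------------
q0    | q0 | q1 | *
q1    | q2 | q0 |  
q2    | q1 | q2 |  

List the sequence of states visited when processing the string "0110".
q0 → q0 → q1 → q0 → q0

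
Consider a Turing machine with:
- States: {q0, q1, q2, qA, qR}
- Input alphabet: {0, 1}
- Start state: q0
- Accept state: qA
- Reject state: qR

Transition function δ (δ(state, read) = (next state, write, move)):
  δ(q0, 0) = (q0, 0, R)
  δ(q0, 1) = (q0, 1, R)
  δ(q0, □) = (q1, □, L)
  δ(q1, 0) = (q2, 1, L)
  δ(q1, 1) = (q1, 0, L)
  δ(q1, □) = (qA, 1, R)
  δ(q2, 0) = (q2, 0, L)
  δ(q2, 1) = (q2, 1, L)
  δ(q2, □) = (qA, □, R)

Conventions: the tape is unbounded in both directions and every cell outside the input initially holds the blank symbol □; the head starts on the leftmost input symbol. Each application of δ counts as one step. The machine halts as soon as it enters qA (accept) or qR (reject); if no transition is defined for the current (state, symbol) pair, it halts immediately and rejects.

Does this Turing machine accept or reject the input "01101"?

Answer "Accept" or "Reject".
Step 0: [q0]01101 (head at position 0)
Step 1: δ(q0, 0) = (q0, 0, R)  ⊢  0[q0]1101 (head at position 1)
Step 2: δ(q0, 1) = (q0, 1, R)  ⊢  01[q0]101 (head at position 2)
Step 3: δ(q0, 1) = (q0, 1, R)  ⊢  011[q0]01 (head at position 3)
Step 4: δ(q0, 0) = (q0, 0, R)  ⊢  0110[q0]1 (head at position 4)
Step 5: δ(q0, 1) = (q0, 1, R)  ⊢  01101[q0]□ (head at position 5)
Step 6: δ(q0, □) = (q1, □, L)  ⊢  0110[q1]1□ (head at position 4)
Step 7: δ(q1, 1) = (q1, 0, L)  ⊢  011[q1]00□ (head at position 3)
Step 8: δ(q1, 0) = (q2, 1, L)  ⊢  01[q2]110□ (head at position 2)
Step 9: δ(q2, 1) = (q2, 1, L)  ⊢  0[q2]1110□ (head at position 1)
Step 10: δ(q2, 1) = (q2, 1, L)  ⊢  [q2]01110□ (head at position 0)
Step 11: δ(q2, 0) = (q2, 0, L)  ⊢  [q2]□01110□ (head at position -1)
Step 12: δ(q2, □) = (qA, □, R)  ⊢  □[qA]01110□ (head at position 0)
The machine is in qA, so it halts and accepts.

Final answer: Accept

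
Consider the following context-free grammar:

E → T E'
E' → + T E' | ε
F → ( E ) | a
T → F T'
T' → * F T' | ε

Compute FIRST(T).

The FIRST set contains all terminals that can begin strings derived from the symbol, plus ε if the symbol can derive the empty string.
FIRST(F): F → ( E ) contributes '(' and F → a contributes 'a', so FIRST(F) = {(, a}. F is not nullable.
FIRST(T): T → F T' begins with F, and F is not nullable, so FIRST(T) = FIRST(F) = {(, a}.

Final answer: {(, a}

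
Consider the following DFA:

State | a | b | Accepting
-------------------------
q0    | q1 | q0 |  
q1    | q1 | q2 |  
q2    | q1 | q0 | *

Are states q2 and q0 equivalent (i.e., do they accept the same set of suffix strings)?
Try the suffix ε (the empty string).
From q2: q2 — accepting.
From q0: q0 — not accepting.
The two states disagree on this suffix, so they are not equivalent.

Final answer: No. Distinguishing string: ε (the empty string) - accepted from q2 but not from q0.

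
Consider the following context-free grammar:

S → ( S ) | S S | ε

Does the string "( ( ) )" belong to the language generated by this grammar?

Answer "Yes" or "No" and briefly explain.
A derivation exists: S ⇒ ( S ) ⇒ ( ( S ) ) ⇒ ( ( ) ) (using S → ( S ) twice, then S → ε).

Final answer: Yes - a valid derivation exists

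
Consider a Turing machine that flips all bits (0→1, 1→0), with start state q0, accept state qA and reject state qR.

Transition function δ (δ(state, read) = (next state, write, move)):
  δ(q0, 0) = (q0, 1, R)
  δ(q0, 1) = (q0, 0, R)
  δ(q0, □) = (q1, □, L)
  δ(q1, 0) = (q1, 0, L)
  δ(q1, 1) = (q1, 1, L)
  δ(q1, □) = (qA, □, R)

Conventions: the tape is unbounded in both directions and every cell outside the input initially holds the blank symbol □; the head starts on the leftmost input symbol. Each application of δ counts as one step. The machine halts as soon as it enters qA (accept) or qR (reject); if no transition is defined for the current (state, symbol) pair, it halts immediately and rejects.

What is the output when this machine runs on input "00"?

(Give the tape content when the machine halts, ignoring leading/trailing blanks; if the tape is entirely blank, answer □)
Step 0: [q0]00 (head at position 0)
Step 1: δ(q0, 0) = (q0, 1, R)  ⊢  1[q0]0 (head at position 1)
Step 2: δ(q0, 0) = (q0, 1, R)  ⊢  11[q0]□ (head at position 2)
Step 3: δ(q0, □) = (q1, □, L)  ⊢  1[q1]1□ (head at position 1)
Step 4: δ(q1, 1) = (q1, 1, L)  ⊢  [q1]11□ (head at position 0)
Step 5: δ(q1, 1) = (q1, 1, L)  ⊢  [q1]□11□ (head at position -1)
Step 6: δ(q1, □) = (qA, □, R)  ⊢  □[qA]11□ (head at position 0)
The machine is in qA, so it halts and accepts.
Tape content when halted (ignoring surrounding blanks): 11

Final answer: Output: 11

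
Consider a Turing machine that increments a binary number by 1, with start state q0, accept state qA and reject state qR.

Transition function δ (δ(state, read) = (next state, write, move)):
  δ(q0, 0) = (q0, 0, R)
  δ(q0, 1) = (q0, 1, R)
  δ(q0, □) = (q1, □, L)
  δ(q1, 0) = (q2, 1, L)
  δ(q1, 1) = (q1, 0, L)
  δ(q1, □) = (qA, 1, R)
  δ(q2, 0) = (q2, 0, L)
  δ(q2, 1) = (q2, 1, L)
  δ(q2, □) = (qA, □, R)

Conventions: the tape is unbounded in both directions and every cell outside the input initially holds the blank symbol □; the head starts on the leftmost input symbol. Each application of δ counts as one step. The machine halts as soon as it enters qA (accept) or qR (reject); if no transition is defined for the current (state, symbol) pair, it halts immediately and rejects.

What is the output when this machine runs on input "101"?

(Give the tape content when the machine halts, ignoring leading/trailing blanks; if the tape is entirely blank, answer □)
Step 0: [q0]101 (head at position 0)
Step 1: δ(q0, 1) = (q0, 1, R)  ⊢  1[q0]01 (head at position 1)
Step 2: δ(q0, 0) = (q0, 0, R)  ⊢  10[q0]1 (head at position 2)
Step 3: δ(q0, 1) = (q0, 1, R)  ⊢  101[q0]□ (head at position 3)
Step 4: δ(q0, □) = (q1, □, L)  ⊢  10[q1]1□ (head at position 2)
Step 5: δ(q1, 1) = (q1, 0, L)  ⊢  1[q1]00□ (head at position 1)
Step 6: δ(q1, 0) = (q2, 1, L)  ⊢  [q2]110□ (head at position 0)
Step 7: δ(q2, 1) = (q2, 1, L)  ⊢  [q2]□110□ (head at position -1)
Step 8: δ(q2, □) = (qA, □, R)  ⊢  □[qA]110□ (head at position 0)
The machine is in qA, so it halts and accepts.
Tape content when halted (ignoring surrounding blanks): 110

Final answer: Output: 110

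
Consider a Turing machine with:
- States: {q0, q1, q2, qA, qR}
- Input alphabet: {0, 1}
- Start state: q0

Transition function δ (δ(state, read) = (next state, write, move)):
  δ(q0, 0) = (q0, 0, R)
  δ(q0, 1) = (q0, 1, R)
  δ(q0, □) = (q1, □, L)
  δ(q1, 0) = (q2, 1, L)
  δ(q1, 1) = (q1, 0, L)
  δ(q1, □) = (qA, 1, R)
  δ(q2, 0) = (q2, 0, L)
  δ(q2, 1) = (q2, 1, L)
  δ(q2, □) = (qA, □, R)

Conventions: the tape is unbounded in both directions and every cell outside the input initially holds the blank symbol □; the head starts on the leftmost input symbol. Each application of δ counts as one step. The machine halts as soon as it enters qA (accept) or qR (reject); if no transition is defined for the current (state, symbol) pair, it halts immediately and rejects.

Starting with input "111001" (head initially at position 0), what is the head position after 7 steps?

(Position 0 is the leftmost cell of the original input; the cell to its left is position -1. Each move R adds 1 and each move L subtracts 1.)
Step 0: [q0]111001 (head at position 0)
Step 1: δ(q0, 1) = (q0, 1, R)  ⊢  1[q0]11001 (head at position 1)
Step 2: δ(q0, 1) = (q0, 1, R)  ⊢  11[q0]1001 (head at position 2)
Step 3: δ(q0, 1) = (q0, 1, R)  ⊢  111[q0]001 (head at position 3)
Step 4: δ(q0, 0) = (q0, 0, R)  ⊢  1110[q0]01 (head at position 4)
Step 5: δ(q0, 0) = (q0, 0, R)  ⊢  11100[q0]1 (head at position 5)
Step 6: δ(q0, 1) = (q0, 1, R)  ⊢  111001[q0]□ (head at position 6)
Step 7: δ(q0, □) = (q1, □, L)  ⊢  11100[q1]1□ (head at position 5)
Head position after 7 steps: 5

Final answer: Position 5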